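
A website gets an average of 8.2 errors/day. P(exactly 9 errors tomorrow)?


Poisson(λ=8.2): P(X=9) = e^(-λ)×λ^k/k!
= e^(-8.2) × 8.2^9 / 9!
≈ 0.00027465357 × 167619550.41 / 362880 ≈ 0.126866

P(X=9) ≈ 0.126866 ≈ 12.69%


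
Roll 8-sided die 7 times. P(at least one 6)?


P(no 6)^7 = (7/8)^7 = 823543/2097152
P(≥1) = 1 - 823543/2097152 = 1273609/2097152

P = 1273609/2097152 ≈ 60.73%


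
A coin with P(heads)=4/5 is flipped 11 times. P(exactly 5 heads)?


Binomial: P(X=5) = C(11,5)×p^5×(1-p)^6
= 462 × 1024/3125 × 1/15625 = 473088/48828125

P(X=5) = 473088/48828125 ≈ 0.97%


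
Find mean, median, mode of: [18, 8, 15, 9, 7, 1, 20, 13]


Sorted: [1, 7, 8, 9, 13, 15, 18, 20]
Mean = 91/8
Median = 11
Freq: {18: 1, 8: 1, 15: 1, 9: 1, 7: 1, 1: 1, 20: 1, 13: 1}
Mode: No mode

Mean=91/8, Median=11, Mode=No mode


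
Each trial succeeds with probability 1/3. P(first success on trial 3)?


Geometric: P(X=3) = (1-p)^(k-1)×p = (2/3)^2×1/3 = 4/27

P(X=3) = 4/27 ≈ 14.81%


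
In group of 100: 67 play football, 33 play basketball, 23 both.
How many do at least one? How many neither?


|A∪B| = 67+33-23 = 77
Neither = 100-77 = 23

At least one: 77; Neither: 23


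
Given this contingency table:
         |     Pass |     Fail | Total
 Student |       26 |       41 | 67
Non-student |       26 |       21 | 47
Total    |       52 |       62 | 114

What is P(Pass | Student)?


P(Pass | Student) = 26/(26+41) = 26/67

P(Pass|Student) = 26/67 ≈ 38.81%


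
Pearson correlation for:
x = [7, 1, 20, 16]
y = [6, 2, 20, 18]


n=4, Σx=44, Σy=46, Σxy=732, Σx²=706, Σy²=764
r = (4×732 - 44×46)/√((4×706 - 44²)(4×764 - 46²))
= 904/√(888×940) = 904/√834720 ≈ 904/913.6301 ≈ 0.9895

r ≈ 0.9895


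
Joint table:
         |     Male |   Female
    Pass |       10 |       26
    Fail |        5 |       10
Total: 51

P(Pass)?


P(Pass) = (10+26)/51 = 36/51 = 12/17

P(Pass) = 12/17 ≈ 70.59%


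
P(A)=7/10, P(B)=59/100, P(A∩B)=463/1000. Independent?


P(A)×P(B) = 413/1000
P(A∩B) = 463/1000
Not equal → NOT independent

No, not independent


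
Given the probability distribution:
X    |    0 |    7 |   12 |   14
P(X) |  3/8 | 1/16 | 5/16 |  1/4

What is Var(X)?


E[X] = 123/16
E[X²] = 1553/16
Var(X) = E[X²] - (E[X])² = 1553/16 - 15129/256 = 9719/256

Var(X) = 9719/256 ≈ 37.9648


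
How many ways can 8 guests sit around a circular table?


Circular arrangements of 8 distinct objects: fix one position to break rotational symmetry.
(n-1)! = 7! = 5040

5040


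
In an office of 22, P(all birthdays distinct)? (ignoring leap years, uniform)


P(all different) = Π(365-i)/365 for i=0..21
= (365/365)×(364/365)×...×(344/365)
= 0.524305

P ≈ 0.5243 ≈ 52.43%


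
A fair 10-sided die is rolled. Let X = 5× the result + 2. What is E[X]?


E[die] = (1+10)/2 = 11/2
E[X] = 5×11/2 + 2 = 59/2

E[X] = 59/2


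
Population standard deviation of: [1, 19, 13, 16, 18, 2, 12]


Mean = 81/7
  (1-81/7)²=5476/49
  (19-81/7)²=2704/49
  (13-81/7)²=100/49
  (16-81/7)²=961/49
  (18-81/7)²=2025/49
  (2-81/7)²=4489/49
  (12-81/7)²=9/49
Σ(x-μ)² = 2252/7
σ² = (2252/7)/7 = 2252/49

σ = √(2252/49) ≈ 6.7793


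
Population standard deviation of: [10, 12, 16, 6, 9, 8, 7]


Mean = 68/7
  (10-68/7)²=4/49
  (12-68/7)²=256/49
  (16-68/7)²=1936/49
  (6-68/7)²=676/49
  (9-68/7)²=25/49
  (8-68/7)²=144/49
  (7-68/7)²=361/49
Σ(x-μ)² = 486/7
σ² = (486/7)/7 = 486/49

σ = √(486/49) ≈ 3.1493


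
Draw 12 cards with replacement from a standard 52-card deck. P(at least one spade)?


P(not a spade) = 39/52 = 3/4
P(none in 12 draws) = (3/4)^12 = 531441/16777216
P(≥1 spade) = 1 - 531441/16777216 = 16245775/16777216

P = 16245775/16777216 ≈ 96.83%


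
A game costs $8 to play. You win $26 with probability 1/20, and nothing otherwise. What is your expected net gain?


E[gain] = (26-8)×1/20 + (-8)×19/20
= 9/10 - 38/5 = -67/10

Expected net gain = $-67/10 ≈ $-6.70


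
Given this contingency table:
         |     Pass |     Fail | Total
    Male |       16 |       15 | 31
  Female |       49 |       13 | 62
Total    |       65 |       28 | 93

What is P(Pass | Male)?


P(Pass | Male) = 16/(16+15) = 16/31

P(Pass|Male) = 16/31 ≈ 51.61%


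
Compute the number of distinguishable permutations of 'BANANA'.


Letters: 6, freq: {'B': 1, 'A': 3, 'N': 2}
6!/(1!×3!×2!) = 720/12 = 60

60


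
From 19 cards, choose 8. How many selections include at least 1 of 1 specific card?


Complement: C(19,8) - C(18,8) = 75582 - 43758 = 31824

31824


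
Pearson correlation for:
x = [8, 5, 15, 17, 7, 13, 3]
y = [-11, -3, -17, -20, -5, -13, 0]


n=7, Σx=68, Σy=-69, Σxy=-902, Σx²=830, Σy²=1013
r = (7×(-902) - 68×(-69))/√((7×830 - 68²)(7×1013 - (-69)²))
= -1622/√(1186×2330) = -1622/√2763380 ≈ -1622/1662.3417 ≈ -0.9757

r ≈ -0.9757


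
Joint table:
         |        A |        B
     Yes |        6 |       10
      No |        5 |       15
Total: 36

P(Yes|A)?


P(Yes|A) = 6/(6+5) = 6/11

P = 6/11 ≈ 54.55%


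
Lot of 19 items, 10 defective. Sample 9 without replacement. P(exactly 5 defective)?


Hypergeometric: C(10,5)×C(9,4)/C(19,9)
= 252×126/92378 = 15876/46189

P(X=5) = 15876/46189 ≈ 34.37%


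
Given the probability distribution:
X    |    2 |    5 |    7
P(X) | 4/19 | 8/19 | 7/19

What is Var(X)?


E[X] = 97/19
E[X²] = 559/19
Var(X) = E[X²] - (E[X])² = 559/19 - 9409/361 = 1212/361

Var(X) = 1212/361 ≈ 3.3573


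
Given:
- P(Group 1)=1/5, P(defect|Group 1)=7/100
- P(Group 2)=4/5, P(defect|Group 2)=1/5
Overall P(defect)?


P(B) = Σ P(B|Aᵢ)×P(Aᵢ)
  7/100×1/5 = 7/500
  1/5×4/5 = 4/25
Sum = 87/500

P(defect) = 87/500 ≈ 17.40%


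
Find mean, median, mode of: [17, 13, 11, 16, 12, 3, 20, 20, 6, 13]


Sorted: [3, 6, 11, 12, 13, 13, 16, 17, 20, 20]
Mean = 131/10
Median = 13
Freq: {17: 1, 13: 2, 11: 1, 16: 1, 12: 1, 3: 1, 20: 2, 6: 1}
Mode: [13, 20]

Mean=131/10, Median=13, Mode=[13, 20]


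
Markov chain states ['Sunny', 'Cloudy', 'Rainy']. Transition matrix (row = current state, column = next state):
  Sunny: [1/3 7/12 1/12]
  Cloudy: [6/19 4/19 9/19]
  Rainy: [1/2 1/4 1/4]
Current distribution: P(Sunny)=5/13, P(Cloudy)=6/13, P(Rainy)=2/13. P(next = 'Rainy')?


P(next=Rainy) = Σᵢ P(now=i)×P(i→Rainy)
= 5/13×1/12 + 6/13×9/19 + 2/13×1/4
= 5/156 + 54/247 + 1/26 = 857/2964

P = 857/2964 ≈ 0.2891


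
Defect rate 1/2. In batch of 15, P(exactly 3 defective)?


Binomial: P(X=3) = C(15,3)×p^3×(1-p)^12
= 455 × 1/8 × 1/4096 = 455/32768

P(X=3) = 455/32768 ≈ 1.39%


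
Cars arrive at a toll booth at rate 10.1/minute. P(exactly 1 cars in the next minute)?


Poisson(λ=10.1): P(X=1) = e^(-λ)×λ^k/k!
= e^(-10.1) × 10.1^1 / 1!
≈ 4.107955523e-05 × 10.1 / 1 ≈ 0.000415

P(X=1) ≈ 0.000415 ≈ 0.04%


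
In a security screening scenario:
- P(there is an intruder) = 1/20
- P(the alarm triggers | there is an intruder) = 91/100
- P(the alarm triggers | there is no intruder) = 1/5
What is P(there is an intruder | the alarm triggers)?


Using Bayes' theorem:
P(A|B) = P(B|A)·P(A) / P(B)

P(the alarm triggers) = 91/100 × 1/20 + 1/5 × 19/20
= 91/2000 + 19/100 = 471/2000

P(there is an intruder|the alarm triggers) = (91/2000) / (471/2000) = 91/471

P(there is an intruder|the alarm triggers) = 91/471 ≈ 19.32%


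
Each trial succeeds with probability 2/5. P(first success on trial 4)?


Geometric: P(X=4) = (1-p)^(k-1)×p = (3/5)^3×2/5 = 54/625

P(X=4) = 54/625 ≈ 8.64%


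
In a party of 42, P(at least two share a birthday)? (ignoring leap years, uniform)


P(all different) = Π(365-i)/365 for i=0..41
= 0.085970
P(match) = 1 - 0.085970 = 0.914030

P ≈ 0.9140 ≈ 91.40%


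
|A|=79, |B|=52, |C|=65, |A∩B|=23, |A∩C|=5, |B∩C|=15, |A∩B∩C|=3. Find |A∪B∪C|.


|A∪B∪C| = 79+52+65-23-5-15+3 = 156

|A∪B∪C| = 156


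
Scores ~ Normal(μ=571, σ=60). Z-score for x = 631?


z = (x - μ)/σ = (631 - 571)/60 = 1.0

z = 1.0


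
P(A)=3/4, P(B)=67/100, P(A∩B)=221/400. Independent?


P(A)×P(B) = 201/400
P(A∩B) = 221/400
Not equal → NOT independent

No, not independent


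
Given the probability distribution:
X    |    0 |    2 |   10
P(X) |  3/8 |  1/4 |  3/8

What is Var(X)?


E[X] = 17/4
E[X²] = 77/2
Var(X) = E[X²] - (E[X])² = 77/2 - 289/16 = 327/16

Var(X) = 327/16 ≈ 20.4375


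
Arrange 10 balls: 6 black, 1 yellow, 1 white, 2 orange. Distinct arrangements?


10!/(6!×1!×1!×2!) = 2520

2520


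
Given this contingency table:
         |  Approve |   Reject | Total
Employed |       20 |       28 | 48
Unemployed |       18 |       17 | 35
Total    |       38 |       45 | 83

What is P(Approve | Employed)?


P(Approve | Employed) = 20/(20+28) = 20/48 = 5/12

P(Approve|Employed) = 5/12 ≈ 41.67%


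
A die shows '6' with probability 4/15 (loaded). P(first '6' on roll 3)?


Geometric: P(X=3) = (1-p)^(k-1)×p = (11/15)^2×4/15 = 484/3375

P(X=3) = 484/3375 ≈ 14.34%


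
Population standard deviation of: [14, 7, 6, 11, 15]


Mean = 53/5
  (14-53/5)²=289/25
  (7-53/5)²=324/25
  (6-53/5)²=529/25
  (11-53/5)²=4/25
  (15-53/5)²=484/25
Σ(x-μ)² = 326/5
σ² = (326/5)/5 = 326/25

σ = √(326/25) ≈ 3.6111


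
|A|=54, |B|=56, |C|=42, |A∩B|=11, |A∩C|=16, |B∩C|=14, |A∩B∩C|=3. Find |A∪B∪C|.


|A∪B∪C| = 54+56+42-11-16-14+3 = 114

|A∪B∪C| = 114


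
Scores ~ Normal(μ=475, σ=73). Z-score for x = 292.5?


z = (x - μ)/σ = (292.5 - 475)/73 = -2.5

z = -2.5


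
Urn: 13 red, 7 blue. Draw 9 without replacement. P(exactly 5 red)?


Hypergeometric: C(13,5)×C(7,4)/C(20,9)
= 1287×35/167960 = 693/2584

P(X=5) = 693/2584 ≈ 26.82%


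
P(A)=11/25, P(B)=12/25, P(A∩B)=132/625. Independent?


P(A)×P(B) = 132/625
P(A∩B) = 132/625
Equal ✓ → Independent

Yes, independent


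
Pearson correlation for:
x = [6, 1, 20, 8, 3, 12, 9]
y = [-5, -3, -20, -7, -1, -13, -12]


n=7, Σx=59, Σy=-61, Σxy=-756, Σx²=735, Σy²=797
r = (7×(-756) - 59×(-61))/√((7×735 - 59²)(7×797 - (-61)²))
= -1693/√(1664×1858) = -1693/√3091712 ≈ -1693/1758.3265 ≈ -0.9628

r ≈ -0.9628


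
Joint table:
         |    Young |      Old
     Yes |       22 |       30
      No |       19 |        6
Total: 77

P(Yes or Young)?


P(Yes∨Young) = P(Yes) + P(Young) - P(Yes∧Young)
= (52 + 41 - 22)/77 = 71/77

P = 71/77 ≈ 92.21%


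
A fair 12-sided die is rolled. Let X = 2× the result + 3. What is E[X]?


E[die] = (1+12)/2 = 13/2
E[X] = 2×13/2 + 3 = 16

E[X] = 16


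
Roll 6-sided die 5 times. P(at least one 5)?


P(no 5)^5 = (5/6)^5 = 3125/7776
P(≥1) = 1 - 3125/7776 = 4651/7776

P = 4651/7776 ≈ 59.81%


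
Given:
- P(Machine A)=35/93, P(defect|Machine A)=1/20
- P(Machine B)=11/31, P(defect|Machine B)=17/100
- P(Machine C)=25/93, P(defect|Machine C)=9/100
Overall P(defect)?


P(B) = Σ P(B|Aᵢ)×P(Aᵢ)
  1/20×35/93 = 7/372
  17/100×11/31 = 187/3100
  9/100×25/93 = 3/124
Sum = 31/300

P(defect) = 31/300 ≈ 10.33%


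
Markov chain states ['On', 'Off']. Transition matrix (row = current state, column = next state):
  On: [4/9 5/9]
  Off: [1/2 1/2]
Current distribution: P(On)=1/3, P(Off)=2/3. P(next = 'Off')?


P(next=Off) = Σᵢ P(now=i)×P(i→Off)
= 1/3×5/9 + 2/3×1/2
= 5/27 + 1/3 = 14/27

P = 14/27 ≈ 0.5185


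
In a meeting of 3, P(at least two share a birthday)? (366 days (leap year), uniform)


P(all different) = Π(366-i)/366 for i=0..2
= 0.991818
P(match) = 1 - 0.991818 = 0.008182

P ≈ 0.0082 ≈ 0.82%


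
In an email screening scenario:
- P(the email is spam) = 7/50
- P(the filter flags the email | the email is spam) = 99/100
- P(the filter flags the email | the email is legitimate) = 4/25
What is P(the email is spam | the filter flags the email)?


Using Bayes' theorem:
P(A|B) = P(B|A)·P(A) / P(B)

P(the filter flags the email) = 99/100 × 7/50 + 4/25 × 43/50
= 693/5000 + 86/625 = 1381/5000

P(the email is spam|the filter flags the email) = (693/5000) / (1381/5000) = 693/1381

P(the email is spam|the filter flags the email) = 693/1381 ≈ 50.18%


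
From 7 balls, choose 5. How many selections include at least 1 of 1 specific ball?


Complement: C(7,5) - C(6,5) = 21 - 6 = 15

15


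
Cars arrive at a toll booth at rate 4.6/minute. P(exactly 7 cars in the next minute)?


Poisson(λ=4.6): P(X=7) = e^(-λ)×λ^k/k!
= e^(-4.6) × 4.6^7 / 7!
≈ 0.01005183574 × 43581.7657216 / 5040 ≈ 0.086920

P(X=7) ≈ 0.086920 ≈ 8.69%


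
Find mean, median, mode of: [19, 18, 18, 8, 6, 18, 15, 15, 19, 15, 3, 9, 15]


Sorted: [3, 6, 8, 9, 15, 15, 15, 15, 18, 18, 18, 19, 19]
Mean = 178/13
Median = 15
Freq: {19: 2, 18: 3, 8: 1, 6: 1, 15: 4, 3: 1, 9: 1}
Mode: [15]

Mean=178/13, Median=15, Mode=15


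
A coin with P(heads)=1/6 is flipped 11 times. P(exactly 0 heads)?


Binomial: P(X=0) = C(11,0)×p^0×(1-p)^11
= 1 × 1 × 48828125/362797056 = 48828125/362797056

P(X=0) = 48828125/362797056 ≈ 13.46%


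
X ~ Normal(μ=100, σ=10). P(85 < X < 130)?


z₁=(85-100)/10=-1.5, z₂=(130-100)/10=3.0
P = Φ(3.0) - Φ(-1.5) = 0.998650 - 0.066807 = 0.931843 ≈ 0.9318

P(85 < X < 130) ≈ 0.9318


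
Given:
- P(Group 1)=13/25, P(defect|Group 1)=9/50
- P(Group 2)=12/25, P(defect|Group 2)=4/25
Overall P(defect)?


P(B) = Σ P(B|Aᵢ)×P(Aᵢ)
  9/50×13/25 = 117/1250
  4/25×12/25 = 48/625
Sum = 213/1250

P(defect) = 213/1250 ≈ 17.04%


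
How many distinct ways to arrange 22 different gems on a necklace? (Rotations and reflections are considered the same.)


Free circular arrangements: rotations and reflections both identified.
(n-1)!/2 = 21!/2 = 51090942171709440000/2 = 25545471085854720000

25545471085854720000


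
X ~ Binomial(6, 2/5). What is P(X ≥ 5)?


P(X ≥ 5) = Σ P(X=i) for i=5..6
P(X=5) = 576/15625
P(X=6) = 64/15625
Sum = 128/3125

P(X ≥ 5) = 128/3125 ≈ 4.10%


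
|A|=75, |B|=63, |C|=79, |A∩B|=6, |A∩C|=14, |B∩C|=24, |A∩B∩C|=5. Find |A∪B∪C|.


|A∪B∪C| = 75+63+79-6-14-24+5 = 178

|A∪B∪C| = 178


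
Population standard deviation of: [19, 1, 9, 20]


Mean = 49/4
  (19-49/4)²=729/16
  (1-49/4)²=2025/16
  (9-49/4)²=169/16
  (20-49/4)²=961/16
Σ(x-μ)² = 971/4
σ² = (971/4)/4 = 971/16

σ = √(971/16) ≈ 7.7902


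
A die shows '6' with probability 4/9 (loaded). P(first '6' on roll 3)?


Geometric: P(X=3) = (1-p)^(k-1)×p = (5/9)^2×4/9 = 100/729

P(X=3) = 100/729 ≈ 13.72%


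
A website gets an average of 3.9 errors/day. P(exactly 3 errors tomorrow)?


Poisson(λ=3.9): P(X=3) = e^(-λ)×λ^k/k!
= e^(-3.9) × 3.9^3 / 3!
≈ 0.02024191145 × 59.319 / 6 ≈ 0.200122

P(X=3) ≈ 0.200122 ≈ 20.01%


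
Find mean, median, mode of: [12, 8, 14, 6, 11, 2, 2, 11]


Sorted: [2, 2, 6, 8, 11, 11, 12, 14]
Mean = 66/8 = 33/4
Median = 19/2
Freq: {12: 1, 8: 1, 14: 1, 6: 1, 11: 2, 2: 2}
Mode: [2, 11]

Mean=33/4, Median=19/2, Mode=[2, 11]


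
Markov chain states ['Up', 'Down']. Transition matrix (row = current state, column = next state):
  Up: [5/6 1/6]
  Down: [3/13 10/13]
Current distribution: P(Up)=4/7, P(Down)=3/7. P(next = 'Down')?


P(next=Down) = Σᵢ P(now=i)×P(i→Down)
= 4/7×1/6 + 3/7×10/13
= 2/21 + 30/91 = 116/273

P = 116/273 ≈ 0.4249


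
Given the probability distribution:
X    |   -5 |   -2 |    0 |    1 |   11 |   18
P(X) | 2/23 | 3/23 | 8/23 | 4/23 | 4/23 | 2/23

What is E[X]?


E[X] = Σ x·P(X=x)
= (-5)×(2/23) + (-2)×(3/23) + (0)×(8/23) + (1)×(4/23) + (11)×(4/23) + (18)×(2/23)
= 68/23

E[X] = 68/23


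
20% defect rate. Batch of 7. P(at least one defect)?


P(all good) = (4/5)^7 = 16384/78125
P(≥1 defect) = 61741/78125

P = 61741/78125 ≈ 79.03%


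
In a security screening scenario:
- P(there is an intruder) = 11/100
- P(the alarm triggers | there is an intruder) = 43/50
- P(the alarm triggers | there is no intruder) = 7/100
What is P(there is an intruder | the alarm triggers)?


Using Bayes' theorem:
P(A|B) = P(B|A)·P(A) / P(B)

P(the alarm triggers) = 43/50 × 11/100 + 7/100 × 89/100
= 473/5000 + 623/10000 = 1569/10000

P(there is an intruder|the alarm triggers) = (473/5000) / (1569/10000) = 946/1569

P(there is an intruder|the alarm triggers) = 946/1569 ≈ 60.29%


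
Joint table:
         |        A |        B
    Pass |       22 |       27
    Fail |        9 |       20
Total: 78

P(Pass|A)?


P(Pass|A) = 22/(22+9) = 22/31

P = 22/31 ≈ 70.97%


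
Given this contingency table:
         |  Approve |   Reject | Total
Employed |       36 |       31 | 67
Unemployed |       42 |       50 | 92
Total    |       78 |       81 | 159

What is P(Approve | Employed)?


P(Approve | Employed) = 36/(36+31) = 36/67

P(Approve|Employed) = 36/67 ≈ 53.73%


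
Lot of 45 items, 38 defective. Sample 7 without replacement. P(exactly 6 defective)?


Hypergeometric: C(38,6)×C(7,1)/C(45,7)
= 2760681×7/45379620 = 585599/1375140

P(X=6) = 585599/1375140 ≈ 42.58%


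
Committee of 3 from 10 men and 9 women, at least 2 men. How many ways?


Count by #men:
  2M,1W: C(10,2)×C(9,1)=405
  3M,0W: C(10,3)×C(9,0)=120
Total = 525

525


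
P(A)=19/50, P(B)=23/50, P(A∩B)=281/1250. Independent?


P(A)×P(B) = 437/2500
P(A∩B) = 281/1250
Not equal → NOT independent

No, not independent


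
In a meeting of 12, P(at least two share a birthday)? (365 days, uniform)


P(all different) = Π(365-i)/365 for i=0..11
= 0.832975
P(match) = 1 - 0.832975 = 0.167025

P ≈ 0.1670 ≈ 16.70%


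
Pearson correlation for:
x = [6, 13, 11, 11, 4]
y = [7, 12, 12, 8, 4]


n=5, Σx=45, Σy=43, Σxy=434, Σx²=463, Σy²=417
r = (5×434 - 45×43)/√((5×463 - 45²)(5×417 - 43²))
= 235/√(290×236) = 235/√68440 ≈ 235/261.6104 ≈ 0.8983

r ≈ 0.8983


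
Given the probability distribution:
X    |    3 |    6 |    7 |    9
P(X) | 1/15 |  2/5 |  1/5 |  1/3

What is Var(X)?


E[X] = 7
E[X²] = 259/5
Var(X) = E[X²] - (E[X])² = 259/5 - 49 = 14/5

Var(X) = 14/5 ≈ 2.8000


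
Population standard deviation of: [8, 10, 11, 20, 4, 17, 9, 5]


Mean = 84/8 = 21/2
  (8-21/2)²=25/4
  (10-21/2)²=1/4
  (11-21/2)²=1/4
  (20-21/2)²=361/4
  (4-21/2)²=169/4
  (17-21/2)²=169/4
  (9-21/2)²=9/4
  (5-21/2)²=121/4
Σ(x-μ)² = 214
σ² = 214/8 = 107/4

σ = √(107/4) ≈ 5.1720


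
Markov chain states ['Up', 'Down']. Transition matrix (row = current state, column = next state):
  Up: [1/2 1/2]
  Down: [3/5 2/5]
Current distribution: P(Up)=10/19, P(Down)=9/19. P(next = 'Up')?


P(next=Up) = Σᵢ P(now=i)×P(i→Up)
= 10/19×1/2 + 9/19×3/5
= 5/19 + 27/95 = 52/95

P = 52/95 ≈ 0.5474


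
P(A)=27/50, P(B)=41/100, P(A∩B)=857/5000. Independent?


P(A)×P(B) = 1107/5000
P(A∩B) = 857/5000
Not equal → NOT independent

No, not independent


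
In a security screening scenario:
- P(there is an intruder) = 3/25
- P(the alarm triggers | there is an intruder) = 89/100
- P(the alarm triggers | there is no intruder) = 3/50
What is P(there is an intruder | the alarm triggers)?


Using Bayes' theorem:
P(A|B) = P(B|A)·P(A) / P(B)

P(the alarm triggers) = 89/100 × 3/25 + 3/50 × 22/25
= 267/2500 + 33/625 = 399/2500

P(there is an intruder|the alarm triggers) = (267/2500) / (399/2500) = 89/133

P(there is an intruder|the alarm triggers) = 89/133 ≈ 66.92%


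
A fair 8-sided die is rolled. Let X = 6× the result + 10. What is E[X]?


E[die] = (1+8)/2 = 9/2
E[X] = 6×9/2 + 10 = 37

E[X] = 37


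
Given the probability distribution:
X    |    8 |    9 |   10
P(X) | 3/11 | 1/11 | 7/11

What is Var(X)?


E[X] = 103/11
E[X²] = 973/11
Var(X) = E[X²] - (E[X])² = 973/11 - 10609/121 = 94/121

Var(X) = 94/121 ≈ 0.7769


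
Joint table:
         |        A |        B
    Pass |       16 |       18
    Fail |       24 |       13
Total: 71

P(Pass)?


P(Pass) = (16+18)/71 = 34/71

P(Pass) = 34/71 ≈ 47.89%


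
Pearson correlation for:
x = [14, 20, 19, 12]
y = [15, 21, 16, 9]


n=4, Σx=65, Σy=61, Σxy=1042, Σx²=1101, Σy²=1003
r = (4×1042 - 65×61)/√((4×1101 - 65²)(4×1003 - 61²))
= 203/√(179×291) = 203/√52089 ≈ 203/228.2301 ≈ 0.8895

r ≈ 0.8895


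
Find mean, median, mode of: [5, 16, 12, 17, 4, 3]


Sorted: [3, 4, 5, 12, 16, 17]
Mean = 57/6 = 19/2
Median = 17/2
Freq: {5: 1, 16: 1, 12: 1, 17: 1, 4: 1, 3: 1}
Mode: No mode

Mean=19/2, Median=17/2, Mode=No mode


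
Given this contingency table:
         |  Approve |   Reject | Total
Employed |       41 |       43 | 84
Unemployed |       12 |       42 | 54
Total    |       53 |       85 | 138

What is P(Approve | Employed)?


P(Approve | Employed) = 41/(41+43) = 41/84

P(Approve|Employed) = 41/84 ≈ 48.81%


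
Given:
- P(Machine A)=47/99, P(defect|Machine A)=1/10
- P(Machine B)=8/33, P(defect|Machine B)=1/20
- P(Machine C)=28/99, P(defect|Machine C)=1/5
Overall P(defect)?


P(B) = Σ P(B|Aᵢ)×P(Aᵢ)
  1/10×47/99 = 47/990
  1/20×8/33 = 2/165
  1/5×28/99 = 28/495
Sum = 23/198

P(defect) = 23/198 ≈ 11.62%


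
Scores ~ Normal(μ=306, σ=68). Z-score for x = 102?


z = (x - μ)/σ = (102 - 306)/68 = -3.0

z = -3.0


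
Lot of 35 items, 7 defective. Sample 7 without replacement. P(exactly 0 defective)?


Hypergeometric: C(7,0)×C(28,7)/C(35,7)
= 1×1184040/6724520 = 2691/15283

P(X=0) = 2691/15283 ≈ 17.61%


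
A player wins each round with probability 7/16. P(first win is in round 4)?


Geometric: P(X=4) = (1-p)^(k-1)×p = (9/16)^3×7/16 = 5103/65536

P(X=4) = 5103/65536 ≈ 7.79%


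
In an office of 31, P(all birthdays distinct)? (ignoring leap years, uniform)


P(all different) = Π(365-i)/365 for i=0..30
= (365/365)×(364/365)×...×(335/365)
= 0.269545

P ≈ 0.2695 ≈ 26.95%


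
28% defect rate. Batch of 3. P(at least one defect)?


P(all good) = (18/25)^3 = 5832/15625
P(≥1 defect) = 9793/15625

P = 9793/15625 ≈ 62.68%


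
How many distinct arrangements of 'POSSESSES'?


Letters: 9, freq: {'P': 1, 'O': 1, 'S': 5, 'E': 2}
9!/(1!×1!×5!×2!) = 362880/240 = 1512

1512


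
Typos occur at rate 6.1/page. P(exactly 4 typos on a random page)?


Poisson(λ=6.1): P(X=4) = e^(-λ)×λ^k/k!
= e^(-6.1) × 6.1^4 / 4!
≈ 0.002242867719 × 1384.5841 / 24 ≈ 0.129393

P(X=4) ≈ 0.129393 ≈ 12.94%


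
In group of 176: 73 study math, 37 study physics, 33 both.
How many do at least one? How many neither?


|A∪B| = 73+37-33 = 77
Neither = 176-77 = 99

At least one: 77; Neither: 99


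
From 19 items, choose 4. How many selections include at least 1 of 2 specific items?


Complement: C(19,4) - C(17,4) = 3876 - 2380 = 1496

1496


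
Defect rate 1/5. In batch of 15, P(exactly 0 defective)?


Binomial: P(X=0) = C(15,0)×p^0×(1-p)^15
= 1 × 1 × 1073741824/30517578125 = 1073741824/30517578125

P(X=0) = 1073741824/30517578125 ≈ 3.52%


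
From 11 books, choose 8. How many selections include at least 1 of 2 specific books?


Complement: C(11,8) - C(9,8) = 165 - 9 = 156

156


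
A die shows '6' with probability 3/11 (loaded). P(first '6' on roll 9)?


Geometric: P(X=9) = (1-p)^(k-1)×p = (8/11)^8×3/11 = 50331648/2357947691

P(X=9) = 50331648/2357947691 ≈ 2.13%


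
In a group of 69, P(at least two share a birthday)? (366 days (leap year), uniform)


P(all different) = Π(366-i)/366 for i=0..68
= 0.001057
P(match) = 1 - 0.001057 = 0.998943

P ≈ 0.9989 ≈ 99.89%


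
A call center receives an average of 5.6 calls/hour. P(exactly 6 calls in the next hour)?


Poisson(λ=5.6): P(X=6) = e^(-λ)×λ^k/k!
= e^(-5.6) × 5.6^6 / 6!
≈ 0.003697863716 × 30840.979456 / 720 ≈ 0.158397

P(X=6) ≈ 0.158397 ≈ 15.84%


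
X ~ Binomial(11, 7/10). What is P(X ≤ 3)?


P(X ≤ 3) = Σ P(X=i) for i=0..3
P(X=0) = 177147/100000000000
P(X=1) = 4546773/100000000000
P(X=2) = 10609137/20000000000
P(X=3) = 74263959/20000000000
Sum = 2145447/500000000

P(X ≤ 3) = 2145447/500000000 ≈ 0.43%


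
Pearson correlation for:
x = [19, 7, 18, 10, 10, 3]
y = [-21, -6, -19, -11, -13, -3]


n=6, Σx=67, Σy=-73, Σxy=-1032, Σx²=943, Σy²=1137
r = (6×(-1032) - 67×(-73))/√((6×943 - 67²)(6×1137 - (-73)²))
= -1301/√(1169×1493) = -1301/√1745317 ≈ -1301/1321.1045 ≈ -0.9848

r ≈ -0.9848


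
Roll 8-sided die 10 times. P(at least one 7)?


P(no 7)^10 = (7/8)^10 = 282475249/1073741824
P(≥1) = 1 - 282475249/1073741824 = 791266575/1073741824

P = 791266575/1073741824 ≈ 73.69%


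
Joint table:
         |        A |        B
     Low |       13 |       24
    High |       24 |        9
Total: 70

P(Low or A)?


P(Low∨A) = P(Low) + P(A) - P(Low∧A)
= (37 + 37 - 13)/70 = 61/70

P = 61/70 ≈ 87.14%


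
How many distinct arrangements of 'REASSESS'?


Letters: 8, freq: {'R': 1, 'E': 2, 'A': 1, 'S': 4}
8!/(1!×2!×1!×4!) = 40320/48 = 840

840


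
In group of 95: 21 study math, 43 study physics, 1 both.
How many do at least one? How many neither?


|A∪B| = 21+43-1 = 63
Neither = 95-63 = 32

At least one: 63; Neither: 32


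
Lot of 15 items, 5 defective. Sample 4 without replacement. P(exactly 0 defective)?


Hypergeometric: C(5,0)×C(10,4)/C(15,4)
= 1×210/1365 = 2/13

P(X=0) = 2/13 ≈ 15.38%


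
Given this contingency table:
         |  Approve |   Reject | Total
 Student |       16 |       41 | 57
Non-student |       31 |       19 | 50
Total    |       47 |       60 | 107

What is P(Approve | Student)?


P(Approve | Student) = 16/(16+41) = 16/57

P(Approve|Student) = 16/57 ≈ 28.07%


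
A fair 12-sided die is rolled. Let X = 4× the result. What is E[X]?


E[die] = (1+12)/2 = 13/2
E[X] = 4 × 13/2 = 26

E[X] = 26


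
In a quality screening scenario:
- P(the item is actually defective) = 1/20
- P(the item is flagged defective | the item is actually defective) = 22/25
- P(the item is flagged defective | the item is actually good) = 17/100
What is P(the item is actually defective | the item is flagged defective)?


Using Bayes' theorem:
P(A|B) = P(B|A)·P(A) / P(B)

P(the item is flagged defective) = 22/25 × 1/20 + 17/100 × 19/20
= 11/250 + 323/2000 = 411/2000

P(the item is actually defective|the item is flagged defective) = (11/250) / (411/2000) = 88/411

P(the item is actually defective|the item is flagged defective) = 88/411 ≈ 21.41%


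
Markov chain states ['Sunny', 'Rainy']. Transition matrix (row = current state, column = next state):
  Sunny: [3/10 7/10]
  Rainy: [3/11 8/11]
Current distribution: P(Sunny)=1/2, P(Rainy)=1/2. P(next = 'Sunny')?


P(next=Sunny) = Σᵢ P(now=i)×P(i→Sunny)
= 1/2×3/10 + 1/2×3/11
= 3/20 + 3/22 = 63/220

P = 63/220 ≈ 0.2864


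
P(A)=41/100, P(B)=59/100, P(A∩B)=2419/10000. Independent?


P(A)×P(B) = 2419/10000
P(A∩B) = 2419/10000
Equal ✓ → Independent

Yes, independent


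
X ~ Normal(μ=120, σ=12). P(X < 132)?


z = (132-120)/12 = 1.0
P(Z < 1.0) = 0.8413

P(X < 132) ≈ 0.8413


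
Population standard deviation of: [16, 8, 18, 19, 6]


Mean = 67/5
  (16-67/5)²=169/25
  (8-67/5)²=729/25
  (18-67/5)²=529/25
  (19-67/5)²=784/25
  (6-67/5)²=1369/25
Σ(x-μ)² = 716/5
σ² = (716/5)/5 = 716/25

σ = √(716/25) ≈ 5.3516


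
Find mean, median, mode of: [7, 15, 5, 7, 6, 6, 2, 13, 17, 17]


Sorted: [2, 5, 6, 6, 7, 7, 13, 15, 17, 17]
Mean = 95/10 = 19/2
Median = 7
Freq: {7: 2, 15: 1, 5: 1, 6: 2, 2: 1, 13: 1, 17: 2}
Mode: [6, 7, 17]

Mean=19/2, Median=7, Mode=[6, 7, 17]


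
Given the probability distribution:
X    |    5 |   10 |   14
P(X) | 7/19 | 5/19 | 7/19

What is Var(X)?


E[X] = 183/19
E[X²] = 2047/19
Var(X) = E[X²] - (E[X])² = 2047/19 - 33489/361 = 5404/361

Var(X) = 5404/361 ≈ 14.9695


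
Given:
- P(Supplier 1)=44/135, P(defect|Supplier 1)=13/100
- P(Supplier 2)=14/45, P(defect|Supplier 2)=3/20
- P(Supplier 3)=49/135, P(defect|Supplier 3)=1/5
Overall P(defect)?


P(B) = Σ P(B|Aᵢ)×P(Aᵢ)
  13/100×44/135 = 143/3375
  3/20×14/45 = 7/150
  1/5×49/135 = 49/675
Sum = 1091/6750

P(defect) = 1091/6750 ≈ 16.16%


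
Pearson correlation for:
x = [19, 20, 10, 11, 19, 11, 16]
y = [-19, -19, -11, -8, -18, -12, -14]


n=7, Σx=106, Σy=-101, Σxy=-1637, Σx²=1720, Σy²=1571
r = (7×(-1637) - 106×(-101))/√((7×1720 - 106²)(7×1571 - (-101)²))
= -753/√(804×796) = -753/√639984 ≈ -753/799.9900 ≈ -0.9413

r ≈ -0.9413


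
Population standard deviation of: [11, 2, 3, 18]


Mean = 34/4 = 17/2
  (11-17/2)²=25/4
  (2-17/2)²=169/4
  (3-17/2)²=121/4
  (18-17/2)²=361/4
Σ(x-μ)² = 169
σ² = 169/4

σ = √(169/4) ≈ 6.5000


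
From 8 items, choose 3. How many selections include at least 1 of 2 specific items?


Complement: C(8,3) - C(6,3) = 56 - 20 = 36

36


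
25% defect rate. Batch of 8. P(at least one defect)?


P(all good) = (3/4)^8 = 6561/65536
P(≥1 defect) = 58975/65536

P = 58975/65536 ≈ 89.99%


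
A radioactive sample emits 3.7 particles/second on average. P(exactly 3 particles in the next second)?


Poisson(λ=3.7): P(X=3) = e^(-λ)×λ^k/k!
= e^(-3.7) × 3.7^3 / 3!
≈ 0.02472352647 × 50.653 / 6 ≈ 0.208720

P(X=3) ≈ 0.208720 ≈ 20.87%


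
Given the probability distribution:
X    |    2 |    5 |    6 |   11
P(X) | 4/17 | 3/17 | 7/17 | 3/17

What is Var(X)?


E[X] = 98/17
E[X²] = 706/17
Var(X) = E[X²] - (E[X])² = 706/17 - 9604/289 = 2398/289

Var(X) = 2398/289 ≈ 8.2976


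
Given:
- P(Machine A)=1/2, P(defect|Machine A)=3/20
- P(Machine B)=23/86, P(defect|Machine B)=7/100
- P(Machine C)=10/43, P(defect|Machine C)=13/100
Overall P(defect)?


P(B) = Σ P(B|Aᵢ)×P(Aᵢ)
  3/20×1/2 = 3/40
  7/100×23/86 = 161/8600
  13/100×10/43 = 13/430
Sum = 533/4300

P(defect) = 533/4300 ≈ 12.40%


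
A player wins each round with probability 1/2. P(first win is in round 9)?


Geometric: P(X=9) = (1-p)^(k-1)×p = (1/2)^8×1/2 = 1/512

P(X=9) = 1/512 ≈ 0.20%


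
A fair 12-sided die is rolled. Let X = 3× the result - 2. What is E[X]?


E[die] = (1+12)/2 = 13/2
E[X] = 3×13/2 - 2 = 35/2

E[X] = 35/2


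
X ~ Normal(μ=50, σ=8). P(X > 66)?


z = (66-50)/8 = 2.0
P(X > 66) = 1 - P(Z ≤ 2.0) = 1 - 0.9772 = 0.0228

P(X > 66) ≈ 0.0228


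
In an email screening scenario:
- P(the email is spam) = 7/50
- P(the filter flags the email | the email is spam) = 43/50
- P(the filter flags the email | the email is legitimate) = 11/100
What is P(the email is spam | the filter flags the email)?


Using Bayes' theorem:
P(A|B) = P(B|A)·P(A) / P(B)

P(the filter flags the email) = 43/50 × 7/50 + 11/100 × 43/50
= 301/2500 + 473/5000 = 43/200

P(the email is spam|the filter flags the email) = (301/2500) / (43/200) = 14/25

P(the email is spam|the filter flags the email) = 14/25 ≈ 56.00%


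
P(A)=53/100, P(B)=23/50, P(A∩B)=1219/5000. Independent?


P(A)×P(B) = 1219/5000
P(A∩B) = 1219/5000
Equal ✓ → Independent

Yes, independent


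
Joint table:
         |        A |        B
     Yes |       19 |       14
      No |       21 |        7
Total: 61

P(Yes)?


P(Yes) = (19+14)/61 = 33/61

P(Yes) = 33/61 ≈ 54.10%


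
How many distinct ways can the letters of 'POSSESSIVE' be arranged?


Letters: 10, freq: {'P': 1, 'O': 1, 'S': 4, 'E': 2, 'I': 1, 'V': 1}
10!/(1!×1!×4!×2!×1!×1!) = 3628800/48 = 75600

75600


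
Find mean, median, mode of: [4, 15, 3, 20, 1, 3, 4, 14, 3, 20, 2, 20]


Sorted: [1, 2, 3, 3, 3, 4, 4, 14, 15, 20, 20, 20]
Mean = 109/12
Median = 4
Freq: {4: 2, 15: 1, 3: 3, 20: 3, 1: 1, 14: 1, 2: 1}
Mode: [3, 20]

Mean=109/12, Median=4, Mode=[3, 20]


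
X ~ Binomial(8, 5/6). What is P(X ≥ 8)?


P(X ≥ 8) = Σ P(X=i) for i=8..8
P(X=8) = 390625/1679616
Sum = 390625/1679616

P(X ≥ 8) = 390625/1679616 ≈ 23.26%


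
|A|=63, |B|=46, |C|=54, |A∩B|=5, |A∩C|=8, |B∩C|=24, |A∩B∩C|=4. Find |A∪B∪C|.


|A∪B∪C| = 63+46+54-5-8-24+4 = 130

|A∪B∪C| = 130


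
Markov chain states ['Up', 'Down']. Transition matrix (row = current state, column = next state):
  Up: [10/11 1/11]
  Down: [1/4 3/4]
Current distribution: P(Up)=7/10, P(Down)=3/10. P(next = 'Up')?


P(next=Up) = Σᵢ P(now=i)×P(i→Up)
= 7/10×10/11 + 3/10×1/4
= 7/11 + 3/40 = 313/440

P = 313/440 ≈ 0.7114


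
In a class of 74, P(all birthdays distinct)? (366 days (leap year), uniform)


P(all different) = Π(366-i)/366 for i=0..73
= (366/366)×(365/366)×...×(293/366)
= 0.000360

P ≈ 0.0004 ≈ 0.04%


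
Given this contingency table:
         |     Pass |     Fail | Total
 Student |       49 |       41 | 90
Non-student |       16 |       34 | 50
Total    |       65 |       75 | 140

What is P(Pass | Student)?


P(Pass | Student) = 49/(49+41) = 49/90

P(Pass|Student) = 49/90 ≈ 54.44%


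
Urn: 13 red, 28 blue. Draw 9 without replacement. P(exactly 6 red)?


Hypergeometric: C(13,6)×C(28,3)/C(41,9)
= 1716×3276/350343565 = 39312/2449955

P(X=6) = 39312/2449955 ≈ 1.60%


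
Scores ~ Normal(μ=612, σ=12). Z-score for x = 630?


z = (x - μ)/σ = (630 - 612)/12 = 1.5

z = 1.5


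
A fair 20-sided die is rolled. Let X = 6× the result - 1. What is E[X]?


E[die] = (1+20)/2 = 21/2
E[X] = 6×21/2 - 1 = 62

E[X] = 62


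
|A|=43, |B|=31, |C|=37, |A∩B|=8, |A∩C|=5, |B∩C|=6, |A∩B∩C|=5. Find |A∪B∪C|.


|A∪B∪C| = 43+31+37-8-5-6+5 = 97

|A∪B∪C| = 97


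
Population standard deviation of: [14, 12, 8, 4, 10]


Mean = 48/5
  (14-48/5)²=484/25
  (12-48/5)²=144/25
  (8-48/5)²=64/25
  (4-48/5)²=784/25
  (10-48/5)²=4/25
Σ(x-μ)² = 296/5
σ² = (296/5)/5 = 296/25

σ = √(296/25) ≈ 3.4409


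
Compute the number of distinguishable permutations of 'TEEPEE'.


Letters: 6, freq: {'T': 1, 'E': 4, 'P': 1}
6!/(1!×4!×1!) = 720/24 = 30

30


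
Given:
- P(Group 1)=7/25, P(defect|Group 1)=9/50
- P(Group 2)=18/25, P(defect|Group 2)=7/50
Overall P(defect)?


P(B) = Σ P(B|Aᵢ)×P(Aᵢ)
  9/50×7/25 = 63/1250
  7/50×18/25 = 63/625
Sum = 189/1250

P(defect) = 189/1250 ≈ 15.12%


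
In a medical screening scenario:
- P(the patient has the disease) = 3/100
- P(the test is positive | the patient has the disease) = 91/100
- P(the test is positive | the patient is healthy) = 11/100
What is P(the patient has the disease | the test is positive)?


Using Bayes' theorem:
P(A|B) = P(B|A)·P(A) / P(B)

P(the test is positive) = 91/100 × 3/100 + 11/100 × 97/100
= 273/10000 + 1067/10000 = 67/500

P(the patient has the disease|the test is positive) = (273/10000) / (67/500) = 273/1340

P(the patient has the disease|the test is positive) = 273/1340 ≈ 20.37%


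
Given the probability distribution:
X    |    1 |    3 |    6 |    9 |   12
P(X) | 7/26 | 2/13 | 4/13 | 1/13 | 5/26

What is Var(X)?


E[X] = 145/26
E[X²] = 1213/26
Var(X) = E[X²] - (E[X])² = 1213/26 - 21025/676 = 10513/676

Var(X) = 10513/676 ≈ 15.5518


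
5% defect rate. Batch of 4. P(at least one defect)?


P(all good) = (19/20)^4 = 130321/160000
P(≥1 defect) = 29679/160000

P = 29679/160000 ≈ 18.55%


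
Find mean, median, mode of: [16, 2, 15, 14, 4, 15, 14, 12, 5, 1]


Sorted: [1, 2, 4, 5, 12, 14, 14, 15, 15, 16]
Mean = 98/10 = 49/5
Median = 13
Freq: {16: 1, 2: 1, 15: 2, 14: 2, 4: 1, 12: 1, 5: 1, 1: 1}
Mode: [14, 15]

Mean=49/5, Median=13, Mode=[14, 15]


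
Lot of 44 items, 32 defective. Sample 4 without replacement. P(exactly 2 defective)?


Hypergeometric: C(32,2)×C(12,2)/C(44,4)
= 496×66/135751 = 2976/12341

P(X=2) = 2976/12341 ≈ 24.11%


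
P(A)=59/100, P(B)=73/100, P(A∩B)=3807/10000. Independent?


P(A)×P(B) = 4307/10000
P(A∩B) = 3807/10000
Not equal → NOT independent

No, not independent


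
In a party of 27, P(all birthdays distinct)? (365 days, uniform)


P(all different) = Π(365-i)/365 for i=0..26
= (365/365)×(364/365)×...×(339/365)
= 0.373141

P ≈ 0.3731 ≈ 37.31%


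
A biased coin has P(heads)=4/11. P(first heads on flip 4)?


Geometric: P(X=4) = (1-p)^(k-1)×p = (7/11)^3×4/11 = 1372/14641

P(X=4) = 1372/14641 ≈ 9.37%


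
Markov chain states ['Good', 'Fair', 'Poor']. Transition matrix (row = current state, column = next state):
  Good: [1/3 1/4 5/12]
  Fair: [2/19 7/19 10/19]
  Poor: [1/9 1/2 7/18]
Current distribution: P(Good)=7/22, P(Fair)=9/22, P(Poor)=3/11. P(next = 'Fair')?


P(next=Fair) = Σᵢ P(now=i)×P(i→Fair)
= 7/22×1/4 + 9/22×7/19 + 3/11×1/2
= 7/88 + 63/418 + 3/22 = 613/1672

P = 613/1672 ≈ 0.3666


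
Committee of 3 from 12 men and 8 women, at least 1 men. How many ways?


Count by #men:
  1M,2W: C(12,1)×C(8,2)=336
  2M,1W: C(12,2)×C(8,1)=528
  3M,0W: C(12,3)×C(8,0)=220
Total = 1084

1084


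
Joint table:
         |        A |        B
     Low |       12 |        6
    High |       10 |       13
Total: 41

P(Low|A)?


P(Low|A) = 12/(12+10) = 12/22 = 6/11

P = 6/11 ≈ 54.55%


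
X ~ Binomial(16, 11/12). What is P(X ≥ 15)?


P(X ≥ 15) = Σ P(X=i) for i=15..16
P(X=15) = 4177248169415651/11555266180939776
P(X=16) = 45949729863572161/184884258895036416
Sum = 4177248169415651/6847565144260608

P(X ≥ 15) = 4177248169415651/6847565144260608 ≈ 61.00%


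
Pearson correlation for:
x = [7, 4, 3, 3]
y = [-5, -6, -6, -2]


n=4, Σx=17, Σy=-19, Σxy=-83, Σx²=83, Σy²=101
r = (4×(-83) - 17×(-19))/√((4×83 - 17²)(4×101 - (-19)²))
= -9/√(43×43) = -9/√1849 ≈ -9/43.0000 ≈ -0.2093

r ≈ -0.2093


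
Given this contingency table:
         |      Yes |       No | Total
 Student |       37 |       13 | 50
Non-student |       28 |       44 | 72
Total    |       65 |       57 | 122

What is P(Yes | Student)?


P(Yes | Student) = 37/(37+13) = 37/50

P(Yes|Student) = 37/50 ≈ 74.00%


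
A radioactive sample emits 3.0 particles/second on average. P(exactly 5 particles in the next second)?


Poisson(λ=3.0): P(X=5) = e^(-λ)×λ^k/k!
= e^(-3.0) × 3.0^5 / 5!
≈ 0.04978706837 × 243 / 120 ≈ 0.100819

P(X=5) ≈ 0.100819 ≈ 10.08%


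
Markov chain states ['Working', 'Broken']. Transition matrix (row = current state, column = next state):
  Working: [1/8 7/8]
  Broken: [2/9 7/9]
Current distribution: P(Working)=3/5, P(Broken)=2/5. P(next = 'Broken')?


P(next=Broken) = Σᵢ P(now=i)×P(i→Broken)
= 3/5×7/8 + 2/5×7/9
= 21/40 + 14/45 = 301/360

P = 301/360 ≈ 0.8361


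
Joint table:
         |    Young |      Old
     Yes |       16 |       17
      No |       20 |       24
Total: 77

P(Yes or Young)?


P(Yes∨Young) = P(Yes) + P(Young) - P(Yes∧Young)
= (33 + 36 - 16)/77 = 53/77

P = 53/77 ≈ 68.83%


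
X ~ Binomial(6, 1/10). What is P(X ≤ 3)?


P(X ≤ 3) = Σ P(X=i) for i=0..3
P(X=0) = 531441/1000000
P(X=1) = 177147/500000
P(X=2) = 19683/200000
P(X=3) = 729/50000
Sum = 99873/100000

P(X ≤ 3) = 99873/100000 ≈ 99.87%


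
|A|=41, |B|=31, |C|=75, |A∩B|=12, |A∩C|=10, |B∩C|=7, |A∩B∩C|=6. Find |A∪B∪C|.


|A∪B∪C| = 41+31+75-12-10-7+6 = 124

|A∪B∪C| = 124


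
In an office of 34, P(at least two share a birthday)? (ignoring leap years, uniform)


P(all different) = Π(365-i)/365 for i=0..33
= 0.204683
P(match) = 1 - 0.204683 = 0.795317

P ≈ 0.7953 ≈ 79.53%


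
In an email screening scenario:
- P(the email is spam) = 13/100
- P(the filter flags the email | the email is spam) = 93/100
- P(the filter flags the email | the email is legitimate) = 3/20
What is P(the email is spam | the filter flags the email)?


Using Bayes' theorem:
P(A|B) = P(B|A)·P(A) / P(B)

P(the filter flags the email) = 93/100 × 13/100 + 3/20 × 87/100
= 1209/10000 + 261/2000 = 1257/5000

P(the email is spam|the filter flags the email) = (1209/10000) / (1257/5000) = 403/838

P(the email is spam|the filter flags the email) = 403/838 ≈ 48.09%
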